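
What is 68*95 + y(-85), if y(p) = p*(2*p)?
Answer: 20910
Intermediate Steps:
y(p) = 2*p²
68*95 + y(-85) = 68*95 + 2*(-85)² = 6460 + 2*7225 = 6460 + 14450 = 20910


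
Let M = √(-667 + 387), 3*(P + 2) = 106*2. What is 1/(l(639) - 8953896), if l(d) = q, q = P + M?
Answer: -40292223/360769607619422 - 9*I*√70/360769607619422 ≈ -1.1168e-7 - 2.0872e-13*I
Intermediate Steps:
P = 206/3 (P = -2 + (106*2)/3 = -2 + (⅓)*212 = -2 + 212/3 = 206/3 ≈ 68.667)
M = 2*I*√70 (M = √(-280) = 2*I*√70 ≈ 16.733*I)
q = 206/3 + 2*I*√70 ≈ 68.667 + 16.733*I
l(d) = 206/3 + 2*I*√70
1/(l(639) - 8953896) = 1/((206/3 + 2*I*√70) - 8953896) = 1/(-26861482/3 + 2*I*√70)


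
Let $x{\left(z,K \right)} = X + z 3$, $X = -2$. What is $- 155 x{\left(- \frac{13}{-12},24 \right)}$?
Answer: $- \frac{775}{4} \approx -193.75$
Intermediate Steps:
$x{\left(z,K \right)} = -2 + 3 z$ ($x{\left(z,K \right)} = -2 + z 3 = -2 + 3 z$)
$- 155 x{\left(- \frac{13}{-12},24 \right)} = - 155 \left(-2 + 3 \left(- \frac{13}{-12}\right)\right) = - 155 \left(-2 + 3 \left(\left(-13\right) \left(- \frac{1}{12}\right)\right)\right) = - 155 \left(-2 + 3 \cdot \frac{13}{12}\right) = - 155 \left(-2 + \frac{13}{4}\right) = \left(-155\right) \frac{5}{4} = - \frac{775}{4}$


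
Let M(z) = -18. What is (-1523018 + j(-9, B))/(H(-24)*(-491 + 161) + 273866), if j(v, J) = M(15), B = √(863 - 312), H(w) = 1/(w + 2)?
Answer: -1523036/273881 ≈ -5.5609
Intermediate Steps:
H(w) = 1/(2 + w)
B = √551 ≈ 23.473
j(v, J) = -18
(-1523018 + j(-9, B))/(H(-24)*(-491 + 161) + 273866) = (-1523018 - 18)/((-491 + 161)/(2 - 24) + 273866) = -1523036/(-330/(-22) + 273866) = -1523036/(-1/22*(-330) + 273866) = -1523036/(15 + 273866) = -1523036/273881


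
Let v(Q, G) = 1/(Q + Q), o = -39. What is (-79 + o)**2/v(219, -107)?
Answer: 6098712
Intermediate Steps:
v(Q, G) = 1/(2*Q)
(-79 + o)**2/v(219, -107) = (-79 - 39)**2/(((1/2)/219)) = (-118)**2/(((1/2)*(1/219))) = 13924/(1/438) = 13924*438 = 6098712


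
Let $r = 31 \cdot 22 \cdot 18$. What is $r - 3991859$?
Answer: $-3979583$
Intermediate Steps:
$r = 12276$ ($r = 682 \cdot 18 = 12276$)
$r - 3991859 = 12276 - 3991859 = -3979583$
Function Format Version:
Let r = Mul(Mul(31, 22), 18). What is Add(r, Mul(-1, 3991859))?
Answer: -3979583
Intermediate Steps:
r = 12276 (r = Mul(682, 18) = 12276)
Add(r, Mul(-1, 3991859)) = Add(12276, Mul(-1, 3991859)) = Add(12276, -3991859) = -3979583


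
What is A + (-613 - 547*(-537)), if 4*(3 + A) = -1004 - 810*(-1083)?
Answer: 1024359/2 ≈ 5.1218e+5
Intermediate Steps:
A = 438107/2 (A = -3 + (-1004 - 810*(-1083))/4 = -3 + (-1004 + 877230)/4 = -3 + (¼)*876226 = -3 + 438113/2 = 438107/2 ≈ 2.1905e+5)
A + (-613 - 547*(-537)) = 438107/2 + (-613 - 547*(-537)) = 438107/2 + (-613 + 293739) = 438107/2 + 293126 = 1024359/2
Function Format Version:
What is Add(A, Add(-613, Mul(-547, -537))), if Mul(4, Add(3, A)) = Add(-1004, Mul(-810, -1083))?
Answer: Rational(1024359, 2) ≈ 5.1218e+5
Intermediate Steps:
A = Rational(438107, 2) (A = Add(-3, Mul(Rational(1, 4), Add(-1004, Mul(-810, -1083)))) = Add(-3, Mul(Rational(1, 4), Add(-1004, 877230))) = Add(-3, Mul(Rational(1, 4), 876226)) = Add(-3, Rational(438113, 2)) = Rational(438107, 2) ≈ 2.1905e+5)
Add(A, Add(-613, Mul(-547, -537))) = Add(Rational(438107, 2), Add(-613, Mul(-547, -537))) = Add(Rational(438107, 2), Add(-613, 293739)) = Add(Rational(438107, 2), 293126) = Rational(1024359, 2)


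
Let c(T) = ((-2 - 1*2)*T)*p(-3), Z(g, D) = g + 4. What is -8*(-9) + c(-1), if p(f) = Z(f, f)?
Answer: 76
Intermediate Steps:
Z(g, D) = 4 + g
p(f) = 4 + f
c(T) = -4*T (c(T) = ((-2 - 1*2)*T)*(4 - 3) = ((-2 - 2)*T)*1 = -4*T*1 = -4*T)
-8*(-9) + c(-1) = -8*(-9) - 4*(-1) = 72 + 4 = 76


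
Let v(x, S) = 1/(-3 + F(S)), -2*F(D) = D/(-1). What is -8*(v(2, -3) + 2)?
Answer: -128/9 ≈ -14.222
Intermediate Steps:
F(D) = D/2 (F(D) = -D/(2*(-1)) = -D*(-1)/2 = -(-1)*D/2 = D/2)
v(x, S) = 1/(-3 + S/2)
-8*(v(2, -3) + 2) = -8*(2/(-6 - 3) + 2) = -8*(2/(-9) + 2) = -8*(2*(-1/9) + 2) = -8*(-2/9 + 2) = -8*16/9 = -128/9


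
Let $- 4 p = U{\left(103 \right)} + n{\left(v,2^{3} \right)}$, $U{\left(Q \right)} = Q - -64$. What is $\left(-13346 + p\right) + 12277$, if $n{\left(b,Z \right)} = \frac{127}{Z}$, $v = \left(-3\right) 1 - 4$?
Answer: $- \frac{35671}{32} \approx -1114.7$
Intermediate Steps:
$v = -7$ ($v = -3 - 4 = -7$)
$U{\left(Q \right)} = 64 + Q$ ($U{\left(Q \right)} = Q + 64 = 64 + Q$)
$p = - \frac{1463}{32}$ ($p = - \frac{\left(64 + 103\right) + \frac{127}{2^{3}}}{4} = - \frac{167 + \frac{127}{8}}{4} = \left(- \frac{1}{4}\right) \frac{1463}{8} = - \frac{1463}{32} \approx -45.719$)
$\left(-13346 + p\right) + 12277 = \left(-13346 - \frac{1463}{32}\right) + 12277 = - \frac{428535}{32} + 12277 = - \frac{35671}{32}$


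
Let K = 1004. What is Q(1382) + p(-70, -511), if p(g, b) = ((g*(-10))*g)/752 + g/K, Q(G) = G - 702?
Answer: 7252450/11797 ≈ 614.77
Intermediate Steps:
Q(G) = -702 + G
p(g, b) = -5*g²/376 + g/1004 (p(g, b) = ((g*(-10))*g)/752 + g/1004 = ((-10*g)*g)*(1/752) + g*(1/1004) = -10*g²*(1/752) + g/1004 = -5*g²/376 + g/1004)
Q(1382) + p(-70, -511) = (-702 + 1382) + (1/94376)*(-70)*(94 - 1255*(-70)) = 680 + (1/94376)*(-70)*(94 + 87850) = 680 + (1/94376)*(-70)*87944 = 680 - 769510/11797 = 7252450/11797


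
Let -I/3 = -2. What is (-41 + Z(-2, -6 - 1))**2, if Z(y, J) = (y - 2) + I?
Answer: 1521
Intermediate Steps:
I = 6 (I = -3*(-2) = 6)
Z(y, J) = 4 + y (Z(y, J) = (y - 2) + 6 = (-2 + y) + 6 = 4 + y)
(-41 + Z(-2, -6 - 1))**2 = (-41 + (4 - 2))**2 = (-41 + 2)**2 = (-39)**2 = 1521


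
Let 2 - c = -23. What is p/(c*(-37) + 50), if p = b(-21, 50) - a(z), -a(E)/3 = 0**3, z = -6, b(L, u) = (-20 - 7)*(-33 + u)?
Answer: 459/875 ≈ 0.52457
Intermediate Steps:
b(L, u) = 891 - 27*u (b(L, u) = -27*(-33 + u) = 891 - 27*u)
c = 25 (c = 2 - 1*(-23) = 2 + 23 = 25)
a(E) = 0 (a(E) = -3*0**3 = -3*0 = 0)
p = -459 (p = (891 - 27*50) - 1*0 = (891 - 1350) + 0 = -459 + 0 = -459)
p/(c*(-37) + 50) = -459/(25*(-37) + 50) = -459/(-925 + 50) = -459/(-875) = -459*(-1/875) = 459/875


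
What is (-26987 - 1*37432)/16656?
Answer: -21473/5552 ≈ -3.8676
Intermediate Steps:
(-26987 - 1*37432)/16656 = (-26987 - 37432)*(1/16656) = -64419*1/16656 = -21473/5552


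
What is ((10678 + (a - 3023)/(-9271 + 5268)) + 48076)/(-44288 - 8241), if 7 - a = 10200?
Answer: -235205478/210273587 ≈ -1.1186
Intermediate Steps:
a = -10193 (a = 7 - 1*10200 = 7 - 10200 = -10193)
((10678 + (a - 3023)/(-9271 + 5268)) + 48076)/(-44288 - 8241) = ((10678 + (-10193 - 3023)/(-9271 + 5268)) + 48076)/(-44288 - 8241) = ((10678 - 13216/(-4003)) + 48076)/(-52529) = ((10678 - 13216*(-1/4003)) + 48076)*(-1/52529) = ((10678 + 13216/4003) + 48076)*(-1/52529) = (42757250/4003 + 48076)*(-1/52529) = (235205478/4003)*(-1/52529) = -235205478/210273587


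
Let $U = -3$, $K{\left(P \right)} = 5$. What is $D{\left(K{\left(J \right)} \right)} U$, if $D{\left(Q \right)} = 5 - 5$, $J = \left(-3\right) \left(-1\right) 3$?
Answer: $0$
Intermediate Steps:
$J = 9$ ($J = 3 \cdot 3 = 9$)
$D{\left(Q \right)} = 0$
$D{\left(K{\left(J \right)} \right)} U = 0 \left(-3\right) = 0$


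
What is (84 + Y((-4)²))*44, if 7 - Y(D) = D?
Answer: 3300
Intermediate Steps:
Y(D) = 7 - D
(84 + Y((-4)²))*44 = (84 + (7 - 1*(-4)²))*44 = (84 + (7 - 1*16))*44 = (84 + (7 - 16))*44 = (84 - 9)*44 = 75*44 = 3300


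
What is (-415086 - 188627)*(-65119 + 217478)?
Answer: -91981108967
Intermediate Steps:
(-415086 - 188627)*(-65119 + 217478) = -603713*152359 = -91981108967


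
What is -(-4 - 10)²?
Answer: -196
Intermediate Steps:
-(-4 - 10)² = -1*(-14)² = -1*196 = -196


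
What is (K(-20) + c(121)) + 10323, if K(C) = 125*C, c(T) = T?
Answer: 7944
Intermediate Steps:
(K(-20) + c(121)) + 10323 = (125*(-20) + 121) + 10323 = (-2500 + 121) + 10323 = -2379 + 10323 = 7944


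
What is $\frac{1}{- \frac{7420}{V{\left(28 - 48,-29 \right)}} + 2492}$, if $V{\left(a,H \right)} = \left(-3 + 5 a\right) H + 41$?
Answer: $\frac{757}{1884589} \approx 0.00040168$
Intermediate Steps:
$V{\left(a,H \right)} = 41 + H \left(-3 + 5 a\right)$ ($V{\left(a,H \right)} = H \left(-3 + 5 a\right) + 41 = 41 + H \left(-3 + 5 a\right)$)
$\frac{1}{- \frac{7420}{V{\left(28 - 48,-29 \right)}} + 2492} = \frac{1}{- \frac{7420}{41 - -87 + 5 \left(-29\right) \left(28 - 48\right)} + 2492} = \frac{1}{- \frac{7420}{41 + 87 + 5 \left(-29\right) \left(-20\right)} + 2492} = \frac{1}{- \frac{7420}{41 + 87 + 2900} + 2492} = \frac{1}{- \frac{7420}{3028} + 2492} = \frac{1}{\left(-7420\right) \frac{1}{3028} + 2492} = \frac{1}{- \frac{1855}{757} + 2492} = \frac{1}{\frac{1884589}{757}} = \frac{757}{1884589}$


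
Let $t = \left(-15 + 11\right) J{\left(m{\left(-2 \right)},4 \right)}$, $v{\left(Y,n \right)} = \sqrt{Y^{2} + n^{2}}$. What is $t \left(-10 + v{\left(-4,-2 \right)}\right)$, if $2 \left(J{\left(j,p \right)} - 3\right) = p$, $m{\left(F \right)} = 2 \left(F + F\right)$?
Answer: $200 - 40 \sqrt{5} \approx 110.56$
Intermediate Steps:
$m{\left(F \right)} = 4 F$ ($m{\left(F \right)} = 2 \cdot 2 F = 4 F$)
$J{\left(j,p \right)} = 3 + \frac{p}{2}$
$t = -20$ ($t = \left(-15 + 11\right) \left(3 + \frac{1}{2} \cdot 4\right) = - 4 \left(3 + 2\right) = \left(-4\right) 5 = -20$)
$t \left(-10 + v{\left(-4,-2 \right)}\right) = - 20 \left(-10 + \sqrt{\left(-4\right)^{2} + \left(-2\right)^{2}}\right) = - 20 \left(-10 + \sqrt{16 + 4}\right) = - 20 \left(-10 + \sqrt{20}\right) = - 20 \left(-10 + 2 \sqrt{5}\right) = 200 - 40 \sqrt{5}$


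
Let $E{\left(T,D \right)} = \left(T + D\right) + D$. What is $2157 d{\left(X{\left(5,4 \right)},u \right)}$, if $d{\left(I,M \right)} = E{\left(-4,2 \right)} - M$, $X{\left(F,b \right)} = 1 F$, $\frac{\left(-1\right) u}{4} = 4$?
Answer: $34512$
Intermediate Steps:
$u = -16$ ($u = \left(-4\right) 4 = -16$)
$X{\left(F,b \right)} = F$
$E{\left(T,D \right)} = T + 2 D$ ($E{\left(T,D \right)} = \left(D + T\right) + D = T + 2 D$)
$d{\left(I,M \right)} = - M$ ($d{\left(I,M \right)} = \left(-4 + 2 \cdot 2\right) - M = \left(-4 + 4\right) - M = 0 - M = - M$)
$2157 d{\left(X{\left(5,4 \right)},u \right)} = 2157 \left(\left(-1\right) \left(-16\right)\right) = 2157 \cdot 16 = 34512$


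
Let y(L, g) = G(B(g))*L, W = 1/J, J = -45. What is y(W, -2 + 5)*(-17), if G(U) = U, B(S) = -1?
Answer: -17/45 ≈ -0.37778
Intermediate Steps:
W = -1/45 (W = 1/(-45) = -1/45 ≈ -0.022222)
y(L, g) = -L
y(W, -2 + 5)*(-17) = -1*(-1/45)*(-17) = (1/45)*(-17) = -17/45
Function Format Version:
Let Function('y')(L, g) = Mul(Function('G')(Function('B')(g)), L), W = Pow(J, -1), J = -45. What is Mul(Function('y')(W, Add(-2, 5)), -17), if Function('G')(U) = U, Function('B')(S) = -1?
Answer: Rational(-17, 45) ≈ -0.37778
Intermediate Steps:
W = Rational(-1, 45) (W = Pow(-45, -1) = Rational(-1, 45) ≈ -0.022222)
Function('y')(L, g) = Mul(-1, L)
Mul(Function('y')(W, Add(-2, 5)), -17) = Mul(Mul(-1, Rational(-1, 45)), -17) = Mul(Rational(1, 45), -17) = Rational(-17, 45)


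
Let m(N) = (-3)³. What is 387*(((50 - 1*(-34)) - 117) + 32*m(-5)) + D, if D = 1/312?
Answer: -108307367/312 ≈ -3.4714e+5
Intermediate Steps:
m(N) = -27
D = 1/312 ≈ 0.0032051
387*(((50 - 1*(-34)) - 117) + 32*m(-5)) + D = 387*(((50 - 1*(-34)) - 117) + 32*(-27)) + 1/312 = 387*(((50 + 34) - 117) - 864) + 1/312 = 387*((84 - 117) - 864) + 1/312 = 387*(-33 - 864) + 1/312 = 387*(-897) + 1/312 = -347139 + 1/312 = -108307367/312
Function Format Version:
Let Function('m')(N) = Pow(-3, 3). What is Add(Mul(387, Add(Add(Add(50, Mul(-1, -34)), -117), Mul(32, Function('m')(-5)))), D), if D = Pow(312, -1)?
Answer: Rational(-108307367, 312) ≈ -3.4714e+5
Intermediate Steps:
Function('m')(N) = -27
D = Rational(1, 312) ≈ 0.0032051
Add(Mul(387, Add(Add(Add(50, Mul(-1, -34)), -117), Mul(32, Function('m')(-5)))), D) = Add(Mul(387, Add(Add(Add(50, Mul(-1, -34)), -117), Mul(32, -27))), Rational(1, 312)) = Add(Mul(387, Add(Add(Add(50, 34), -117), -864)), Rational(1, 312)) = Add(Mul(387, Add(Add(84, -117), -864)), Rational(1, 312)) = Add(Mul(387, Add(-33, -864)), Rational(1, 312)) = Add(Mul(387, -897), Rational(1, 312)) = Add(-347139, Rational(1, 312)) = Rational(-108307367, 312)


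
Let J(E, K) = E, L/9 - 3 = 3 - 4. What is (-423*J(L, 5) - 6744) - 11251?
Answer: -25609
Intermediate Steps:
L = 18 (L = 27 + 9*(3 - 4) = 27 + 9*(-1) = 27 - 9 = 18)
(-423*J(L, 5) - 6744) - 11251 = (-423*18 - 6744) - 11251 = (-7614 - 6744) - 11251 = -14358 - 11251 = -25609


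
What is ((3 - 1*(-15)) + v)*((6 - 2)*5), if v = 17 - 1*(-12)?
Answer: 940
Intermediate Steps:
v = 29 (v = 17 + 12 = 29)
((3 - 1*(-15)) + v)*((6 - 2)*5) = ((3 - 1*(-15)) + 29)*((6 - 2)*5) = ((3 + 15) + 29)*(4*5) = (18 + 29)*20 = 47*20 = 940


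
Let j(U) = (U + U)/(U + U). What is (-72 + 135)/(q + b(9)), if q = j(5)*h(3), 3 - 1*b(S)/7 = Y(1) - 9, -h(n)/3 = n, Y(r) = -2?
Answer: 63/89 ≈ 0.70786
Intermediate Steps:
h(n) = -3*n
b(S) = 98 (b(S) = 21 - 7*(-2 - 9) = 21 - 7*(-11) = 21 + 77 = 98)
j(U) = 1 (j(U) = (2*U)/((2*U)) = (2*U)*(1/(2*U)) = 1)
q = -9 (q = 1*(-3*3) = 1*(-9) = -9)
(-72 + 135)/(q + b(9)) = (-72 + 135)/(-9 + 98) = 63/89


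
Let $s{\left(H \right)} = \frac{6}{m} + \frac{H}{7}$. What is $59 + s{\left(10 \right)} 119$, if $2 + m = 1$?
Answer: $-485$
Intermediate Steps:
$m = -1$ ($m = -2 + 1 = -1$)
$s{\left(H \right)} = -6 + \frac{H}{7}$ ($s{\left(H \right)} = \frac{6}{-1} + \frac{H}{7} = 6 \left(-1\right) + H \frac{1}{7} = -6 + \frac{H}{7}$)
$59 + s{\left(10 \right)} 119 = 59 + \left(-6 + \frac{1}{7} \cdot 10\right) 119 = 59 + \left(-6 + \frac{10}{7}\right) 119 = 59 - 544 = -485$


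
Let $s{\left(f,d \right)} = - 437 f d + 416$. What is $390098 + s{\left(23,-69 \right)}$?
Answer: $1084033$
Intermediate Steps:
$s{\left(f,d \right)} = 416 - 437 d f$ ($s{\left(f,d \right)} = - 437 d f + 416 = 416 - 437 d f$)
$390098 + s{\left(23,-69 \right)} = 390098 - \left(-416 - 693519\right) = 390098 + \left(416 + 693519\right) = 390098 + 693935 = 1084033$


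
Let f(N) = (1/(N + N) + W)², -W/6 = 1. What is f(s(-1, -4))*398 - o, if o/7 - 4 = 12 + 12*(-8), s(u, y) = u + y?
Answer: 768479/50 ≈ 15370.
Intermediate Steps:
W = -6 (W = -6*1 = -6)
f(N) = (-6 + 1/(2*N))² (f(N) = (1/(N + N) - 6)² = (1/(2*N) - 6)² = (-6 + 1/(2*N))²)
o = -560 (o = 28 + 7*(12 + 12*(-8)) = 28 + 7*(12 - 96) = 28 + 7*(-84) = 28 - 588 = -560)
f(s(-1, -4))*398 - o = ((1 - 12*(-1 - 4))²/(4*(-1 - 4)²))*398 - 1*(-560) = ((¼)*(1 - 12*(-5))²/(-5)²)*398 + 560 = ((¼)*(1/25)*(1 + 60)²)*398 + 560 = ((¼)*(1/25)*61²)*398 + 560 = ((¼)*(1/25)*3721)*398 + 560 = (3721/100)*398 + 560 = 740479/50 + 560 = 768479/50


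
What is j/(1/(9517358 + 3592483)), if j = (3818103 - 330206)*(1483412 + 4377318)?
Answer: 267986421868868115210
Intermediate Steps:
j = 20441622584810 (j = 3487897*5860730 = 20441622584810)
j/(1/(9517358 + 3592483)) = 20441622584810/(1/(9517358 + 3592483)) = 20441622584810/(1/13109841) = 20441622584810*13109841 = 267986421868868115210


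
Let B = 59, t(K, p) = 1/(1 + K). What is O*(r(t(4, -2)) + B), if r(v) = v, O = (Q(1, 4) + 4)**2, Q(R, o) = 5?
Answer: 23976/5 ≈ 4795.2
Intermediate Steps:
O = 81 (O = (5 + 4)**2 = 9**2 = 81)
O*(r(t(4, -2)) + B) = 81*(1/(1 + 4) + 59) = 81*(1/5 + 59) = 81*(296/5) = 23976/5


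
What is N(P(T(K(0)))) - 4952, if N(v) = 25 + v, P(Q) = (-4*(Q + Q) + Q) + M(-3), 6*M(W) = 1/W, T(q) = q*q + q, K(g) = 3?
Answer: -90199/18 ≈ -5011.1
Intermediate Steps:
T(q) = q + q² (T(q) = q² + q = q + q²)
M(W) = 1/(6*W)
P(Q) = -1/18 - 7*Q (P(Q) = (-4*(Q + Q) + Q) + (⅙)/(-3) = (-8*Q + Q) + (⅙)*(-⅓) = (-8*Q + Q) - 1/18 = -7*Q - 1/18 = -1/18 - 7*Q)
N(P(T(K(0)))) - 4952 = (25 + (-1/18 - 21*(1 + 3))) - 4952 = (25 + (-1/18 - 21*4)) - 4952 = (25 + (-1/18 - 7*12)) - 4952 = (25 + (-1/18 - 84)) - 4952 = (25 - 1513/18) - 4952 = -1063/18 - 4952 = -90199/18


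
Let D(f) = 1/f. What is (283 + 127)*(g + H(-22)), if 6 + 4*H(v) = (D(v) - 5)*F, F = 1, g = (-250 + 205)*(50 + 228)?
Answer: -225730215/44 ≈ -5.1302e+6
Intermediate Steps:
g = -12510 (g = -45*278 = -12510)
H(v) = -11/4 + 1/(4*v) (H(v) = -3/2 + ((1/v - 5)*1)/4 = -3/2 + ((-5 + 1/v)*1)/4 = -3/2 + (-5 + 1/v)/4 = -3/2 + (-5/4 + 1/(4*v)) = -11/4 + 1/(4*v))
(283 + 127)*(g + H(-22)) = (283 + 127)*(-12510 + (¼)*(1 - 11*(-22))/(-22)) = 410*(-12510 + (¼)*(-1/22)*(1 + 242)) = 410*(-12510 + (¼)*(-1/22)*243) = 410*(-12510 - 243/88) = 410*(-1101123/88) = -225730215/44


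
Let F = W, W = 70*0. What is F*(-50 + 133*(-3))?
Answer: 0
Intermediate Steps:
W = 0
F = 0
F*(-50 + 133*(-3)) = 0*(-50 + 133*(-3)) = 0*(-50 - 399) = 0*(-449) = 0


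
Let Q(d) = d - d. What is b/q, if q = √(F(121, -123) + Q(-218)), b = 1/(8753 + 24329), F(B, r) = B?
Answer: 1/363902 ≈ 2.7480e-6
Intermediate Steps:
Q(d) = 0
b = 1/33082 ≈ 3.0228e-5
q = 11 (q = √(121 + 0) = √121 = 11)
b/q = (1/33082)/11 = (1/33082)*(1/11) = 1/363902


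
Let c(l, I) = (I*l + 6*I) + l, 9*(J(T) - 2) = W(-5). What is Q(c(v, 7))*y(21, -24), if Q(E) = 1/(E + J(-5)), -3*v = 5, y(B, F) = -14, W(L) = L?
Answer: -126/271 ≈ -0.46494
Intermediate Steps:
J(T) = 13/9 (J(T) = 2 + (⅑)*(-5) = 2 - 5/9 = 13/9)
v = -5/3 (v = -⅓*5 = -5/3 ≈ -1.6667)
c(l, I) = l + 6*I + I*l (c(l, I) = (6*I + I*l) + l = l + 6*I + I*l)
Q(E) = 1/(13/9 + E) (Q(E) = 1/(E + 13/9) = 1/(13/9 + E))
Q(c(v, 7))*y(21, -24) = (9/(13 + 9*(-5/3 + 6*7 + 7*(-5/3))))*(-14) = (9/(13 + 9*(-5/3 + 42 - 35/3)))*(-14) = (9/(13 + 9*(86/3)))*(-14) = (9/(13 + 258))*(-14) = (9/271)*(-14) = -126/271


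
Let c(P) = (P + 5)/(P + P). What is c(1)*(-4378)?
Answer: -13134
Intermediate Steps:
c(P) = (5 + P)/(2*P) (c(P) = (5 + P)/((2*P)) = (5 + P)*(1/(2*P)) = (5 + P)/(2*P))
c(1)*(-4378) = ((1/2)*(5 + 1)/1)*(-4378) = ((1/2)*1*6)*(-4378) = 3*(-4378) = -13134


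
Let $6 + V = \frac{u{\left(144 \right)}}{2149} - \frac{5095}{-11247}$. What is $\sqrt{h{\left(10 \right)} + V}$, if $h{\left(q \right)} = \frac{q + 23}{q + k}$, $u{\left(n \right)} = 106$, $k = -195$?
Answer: $\frac{2 i \sqrt{28371049122752548905}}{4471413555} \approx 2.3824 i$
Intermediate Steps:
$h{\left(q \right)} = \frac{23 + q}{-195 + q}$ ($h{\left(q \right)} = \frac{q + 23}{q - 195} = \frac{23 + q}{-195 + q}$)
$V = - \frac{132877481}{24169803}$ ($V = -6 + \left(\frac{106}{2149} - \frac{5095}{-11247}\right) = -6 + \left(106 \cdot \frac{1}{2149} - - \frac{5095}{11247}\right) = -6 + \left(\frac{106}{2149} + \frac{5095}{11247}\right) = -6 + \frac{12141337}{24169803} = - \frac{132877481}{24169803} \approx -5.4977$)
$\sqrt{h{\left(10 \right)} + V} = \sqrt{\frac{23 + 10}{-195 + 10} - \frac{132877481}{24169803}} = \sqrt{\frac{1}{-185} \cdot 33 - \frac{132877481}{24169803}} = \sqrt{\left(- \frac{1}{185}\right) 33 - \frac{132877481}{24169803}} = \sqrt{- \frac{33}{185} - \frac{132877481}{24169803}} = \sqrt{- \frac{25379937484}{4471413555}} = \frac{2 i \sqrt{28371049122752548905}}{4471413555}$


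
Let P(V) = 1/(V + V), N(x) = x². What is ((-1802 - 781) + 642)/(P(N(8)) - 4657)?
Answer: 248448/596095 ≈ 0.41679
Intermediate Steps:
P(V) = 1/(2*V)
((-1802 - 781) + 642)/(P(N(8)) - 4657) = ((-1802 - 781) + 642)/(1/(2*(8²)) - 4657) = (-2583 + 642)/((½)/64 - 4657) = -1941/((½)*(1/64) - 4657) = -1941/(1/128 - 4657) = -1941/(-596095/128) = -1941*(-128/596095) = 248448/596095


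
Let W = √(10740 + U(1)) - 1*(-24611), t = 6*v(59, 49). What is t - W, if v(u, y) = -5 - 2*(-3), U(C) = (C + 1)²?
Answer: -24605 - 2*√2686 ≈ -24709.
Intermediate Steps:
U(C) = (1 + C)²
v(u, y) = 1 (v(u, y) = -5 + 6 = 1)
t = 6 (t = 6*1 = 6)
W = 24611 + 2*√2686 (W = √(10740 + (1 + 1)²) - 1*(-24611) = √(10740 + 2²) + 24611 = √(10740 + 4) + 24611 = √10744 + 24611 = 2*√2686 + 24611 = 24611 + 2*√2686 ≈ 24715.)
t - W = 6 - (24611 + 2*√2686) = 6 + (-24611 - 2*√2686) = -24605 - 2*√2686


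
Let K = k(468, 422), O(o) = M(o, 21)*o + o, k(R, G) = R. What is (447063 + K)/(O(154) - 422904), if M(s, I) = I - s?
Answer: -149177/147744 ≈ -1.0097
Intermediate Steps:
O(o) = o + o*(21 - o) (O(o) = (21 - o)*o + o = o*(21 - o) + o = o + o*(21 - o))
K = 468
(447063 + K)/(O(154) - 422904) = (447063 + 468)/(154*(22 - 1*154) - 422904) = 447531/(154*(22 - 154) - 422904) = 447531/(154*(-132) - 422904) = 447531/(-20328 - 422904) = 447531/(-443232) = 447531*(-1/443232) = -149177/147744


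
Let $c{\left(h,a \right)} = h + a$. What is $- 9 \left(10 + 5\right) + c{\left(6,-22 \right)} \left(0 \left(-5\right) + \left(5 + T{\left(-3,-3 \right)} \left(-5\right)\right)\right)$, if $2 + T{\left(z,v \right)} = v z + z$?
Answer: $105$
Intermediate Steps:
$T{\left(z,v \right)} = -2 + z + v z$ ($T{\left(z,v \right)} = -2 + \left(v z + z\right) = -2 + \left(z + v z\right) = -2 + z + v z$)
$c{\left(h,a \right)} = a + h$
$- 9 \left(10 + 5\right) + c{\left(6,-22 \right)} \left(0 \left(-5\right) + \left(5 + T{\left(-3,-3 \right)} \left(-5\right)\right)\right) = - 9 \left(10 + 5\right) + \left(-22 + 6\right) \left(0 \left(-5\right) + \left(5 + \left(-2 - 3 - -9\right) \left(-5\right)\right)\right) = \left(-9\right) 15 - 16 \left(0 + \left(5 + \left(-2 - 3 + 9\right) \left(-5\right)\right)\right) = -135 - 16 \left(0 + \left(5 + 4 \left(-5\right)\right)\right) = -135 - 16 \left(0 + \left(5 - 20\right)\right) = -135 - 16 \left(0 - 15\right) = -135 - -240 = -135 + 240 = 105$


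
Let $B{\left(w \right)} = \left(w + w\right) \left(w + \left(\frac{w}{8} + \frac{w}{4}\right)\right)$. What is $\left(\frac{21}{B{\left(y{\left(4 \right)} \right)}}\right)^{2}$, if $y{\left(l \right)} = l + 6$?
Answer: $\frac{441}{75625} \approx 0.0058314$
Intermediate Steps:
$y{\left(l \right)} = 6 + l$
$B{\left(w \right)} = \frac{11 w^{2}}{4}$ ($B{\left(w \right)} = 2 w \left(w + \left(w \frac{1}{8} + w \frac{1}{4}\right)\right) = 2 w \left(w + \left(\frac{w}{8} + \frac{w}{4}\right)\right) = 2 w \left(w + \frac{3 w}{8}\right) = 2 w \frac{11 w}{8} = \frac{11 w^{2}}{4}$)
$\left(\frac{21}{B{\left(y{\left(4 \right)} \right)}}\right)^{2} = \left(\frac{21}{\frac{11}{4} \left(6 + 4\right)^{2}}\right)^{2} = \left(\frac{21}{\frac{11}{4} \cdot 10^{2}}\right)^{2} = \left(\frac{21}{\frac{11}{4} \cdot 100}\right)^{2} = \left(\frac{21}{275}\right)^{2} = \frac{441}{75625}$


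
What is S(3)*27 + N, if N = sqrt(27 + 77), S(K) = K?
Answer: 81 + 2*sqrt(26) ≈ 91.198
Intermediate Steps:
N = 2*sqrt(26) (N = sqrt(104) = 2*sqrt(26) ≈ 10.198)
S(3)*27 + N = 3*27 + 2*sqrt(26) = 81 + 2*sqrt(26)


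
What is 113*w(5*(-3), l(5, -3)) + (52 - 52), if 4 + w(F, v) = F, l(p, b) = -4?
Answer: -2147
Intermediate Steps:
w(F, v) = -4 + F
113*w(5*(-3), l(5, -3)) + (52 - 52) = 113*(-4 + 5*(-3)) + (52 - 52) = 113*(-4 - 15) + 0 = 113*(-19) + 0 = -2147 + 0 = -2147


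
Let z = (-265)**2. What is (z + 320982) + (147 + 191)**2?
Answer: 505451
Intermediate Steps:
z = 70225
(z + 320982) + (147 + 191)**2 = (70225 + 320982) + (147 + 191)**2 = 391207 + 338**2 = 391207 + 114244 = 505451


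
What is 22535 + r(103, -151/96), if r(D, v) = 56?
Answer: 22591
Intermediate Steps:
22535 + r(103, -151/96) = 22535 + 56 = 22591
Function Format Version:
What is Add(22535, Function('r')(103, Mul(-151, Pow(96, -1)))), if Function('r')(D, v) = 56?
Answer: 22591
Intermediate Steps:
Add(22535, Function('r')(103, Mul(-151, Pow(96, -1)))) = Add(22535, 56) = 22591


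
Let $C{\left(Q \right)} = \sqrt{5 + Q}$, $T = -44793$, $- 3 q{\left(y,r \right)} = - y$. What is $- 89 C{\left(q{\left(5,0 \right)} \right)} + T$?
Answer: $-44793 - \frac{178 \sqrt{15}}{3} \approx -45023.0$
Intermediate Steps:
$q{\left(y,r \right)} = \frac{y}{3}$ ($q{\left(y,r \right)} = - \frac{\left(-1\right) y}{3} = \frac{y}{3}$)
$- 89 C{\left(q{\left(5,0 \right)} \right)} + T = - 89 \sqrt{5 + \frac{1}{3} \cdot 5} - 44793 = - 89 \sqrt{5 + \frac{5}{3}} - 44793 = - 89 \sqrt{\frac{20}{3}} - 44793 = - 89 \frac{2 \sqrt{15}}{3} - 44793 = - \frac{178 \sqrt{15}}{3} - 44793 = -44793 - \frac{178 \sqrt{15}}{3}$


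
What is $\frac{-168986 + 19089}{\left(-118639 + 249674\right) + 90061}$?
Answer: $- \frac{149897}{221096} \approx -0.67797$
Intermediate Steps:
$\frac{-168986 + 19089}{\left(-118639 + 249674\right) + 90061} = - \frac{149897}{131035 + 90061} = - \frac{149897}{221096}$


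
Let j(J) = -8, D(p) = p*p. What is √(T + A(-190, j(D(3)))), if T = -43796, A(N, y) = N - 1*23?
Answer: I*√44009 ≈ 209.78*I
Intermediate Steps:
D(p) = p²
A(N, y) = -23 + N (A(N, y) = N - 23 = -23 + N)
√(T + A(-190, j(D(3)))) = √(-43796 + (-23 - 190)) = √(-43796 - 213) = √(-44009) = I*√44009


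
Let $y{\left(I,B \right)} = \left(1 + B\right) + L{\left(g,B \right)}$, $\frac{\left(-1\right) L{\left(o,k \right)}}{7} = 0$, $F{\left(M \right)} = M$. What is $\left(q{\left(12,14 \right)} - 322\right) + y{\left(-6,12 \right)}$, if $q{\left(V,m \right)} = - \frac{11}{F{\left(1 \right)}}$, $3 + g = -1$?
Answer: $-320$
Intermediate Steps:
$g = -4$ ($g = -3 - 1 = -4$)
$L{\left(o,k \right)} = 0$ ($L{\left(o,k \right)} = \left(-7\right) 0 = 0$)
$y{\left(I,B \right)} = 1 + B$ ($y{\left(I,B \right)} = \left(1 + B\right) + 0 = 1 + B$)
$q{\left(V,m \right)} = -11$ ($q{\left(V,m \right)} = - \frac{11}{1} = \left(-11\right) 1 = -11$)
$\left(q{\left(12,14 \right)} - 322\right) + y{\left(-6,12 \right)} = \left(-11 - 322\right) + \left(1 + 12\right) = -333 + 13 = -320$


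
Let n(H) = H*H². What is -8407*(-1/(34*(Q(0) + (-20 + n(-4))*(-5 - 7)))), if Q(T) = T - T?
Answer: 1201/4896 ≈ 0.24530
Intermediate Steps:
Q(T) = 0
n(H) = H³
-8407*(-1/(34*(Q(0) + (-20 + n(-4))*(-5 - 7)))) = -8407*(-1/(34*(0 + (-20 + (-4)³)*(-5 - 7)))) = -8407*(-1/(34*(0 + (-20 - 64)*(-12)))) = -8407*(-1/(34*(0 - 84*(-12)))) = -8407*(-1/(34*(0 + 1008))) = -8407/(1008*(-34)) = -8407/(-34272) = -8407*(-1/34272) = 1201/4896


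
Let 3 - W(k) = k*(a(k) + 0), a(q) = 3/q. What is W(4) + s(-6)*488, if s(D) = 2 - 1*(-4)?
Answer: 2928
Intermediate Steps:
s(D) = 6 (s(D) = 2 + 4 = 6)
W(k) = 0 (W(k) = 3 - k*(3/k + 0) = 3 - k*3/k = 3 - 1*3 = 3 - 3 = 0)
W(4) + s(-6)*488 = 0 + 6*488 = 0 + 2928 = 2928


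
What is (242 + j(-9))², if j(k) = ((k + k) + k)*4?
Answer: 17956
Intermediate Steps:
j(k) = 12*k (j(k) = (2*k + k)*4 = (3*k)*4 = 12*k)
(242 + j(-9))² = (242 + 12*(-9))² = (242 - 108)² = 134² = 17956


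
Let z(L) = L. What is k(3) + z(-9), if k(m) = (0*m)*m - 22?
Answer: -31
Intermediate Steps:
k(m) = -22 (k(m) = 0*m - 22 = 0 - 22 = -22)
k(3) + z(-9) = -22 - 9 = -31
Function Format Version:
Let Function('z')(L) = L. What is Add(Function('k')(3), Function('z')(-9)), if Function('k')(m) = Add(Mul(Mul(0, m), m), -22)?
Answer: -31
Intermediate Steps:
Function('k')(m) = -22 (Function('k')(m) = Add(Mul(0, m), -22) = Add(0, -22) = -22)
Add(Function('k')(3), Function('z')(-9)) = Add(-22, -9) = -31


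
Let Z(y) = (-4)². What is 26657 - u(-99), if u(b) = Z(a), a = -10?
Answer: 26641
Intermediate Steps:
Z(y) = 16
u(b) = 16
26657 - u(-99) = 26657 - 1*16 = 26657 - 16 = 26641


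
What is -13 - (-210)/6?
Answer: 22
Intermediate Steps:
-13 - (-210)/6 = -13 - 15*(-7/3) = -13 + 35 = 22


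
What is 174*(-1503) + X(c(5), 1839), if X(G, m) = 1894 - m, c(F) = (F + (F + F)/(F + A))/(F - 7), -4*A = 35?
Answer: -261467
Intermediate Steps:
A = -35/4 (A = -1/4*35 = -35/4 ≈ -8.7500)
c(F) = (F + 2*F/(-35/4 + F))/(-7 + F) (c(F) = (F + (F + F)/(F - 35/4))/(F - 7) = (F + (2*F)/(-35/4 + F))/(-7 + F) = (F + 2*F/(-35/4 + F))/(-7 + F))
174*(-1503) + X(c(5), 1839) = 174*(-1503) + (1894 - 1*1839) = -261522 + (1894 - 1839) = -261522 + 55 = -261467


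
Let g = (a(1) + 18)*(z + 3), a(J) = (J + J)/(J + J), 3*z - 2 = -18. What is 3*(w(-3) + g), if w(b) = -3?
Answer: -142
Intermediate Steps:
z = -16/3 (z = ⅔ + (⅓)*(-18) = ⅔ - 6 = -16/3 ≈ -5.3333)
a(J) = 1 (a(J) = (2*J)/((2*J)) = (2*J)*(1/(2*J)) = 1)
g = -133/3 (g = (1 + 18)*(-16/3 + 3) = 19*(-7/3) = -133/3 ≈ -44.333)
3*(w(-3) + g) = 3*(-3 - 133/3) = 3*(-142/3) = -142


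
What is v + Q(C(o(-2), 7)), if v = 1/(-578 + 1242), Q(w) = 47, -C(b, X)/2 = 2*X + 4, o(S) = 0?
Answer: 31209/664 ≈ 47.002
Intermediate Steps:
C(b, X) = -8 - 4*X (C(b, X) = -2*(2*X + 4) = -2*(4 + 2*X) = -8 - 4*X)
v = 1/664 ≈ 0.0015060
v + Q(C(o(-2), 7)) = 1/664 + 47 = 31209/664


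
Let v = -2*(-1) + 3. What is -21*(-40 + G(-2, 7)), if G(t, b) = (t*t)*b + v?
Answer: 147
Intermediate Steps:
v = 5 (v = 2 + 3 = 5)
G(t, b) = 5 + b*t**2 (G(t, b) = (t*t)*b + 5 = t**2*b + 5 = b*t**2 + 5 = 5 + b*t**2)
-21*(-40 + G(-2, 7)) = -21*(-40 + (5 + 7*(-2)**2)) = -21*(-40 + (5 + 7*4)) = -21*(-40 + (5 + 28)) = -21*(-40 + 33) = -21*(-7) = 147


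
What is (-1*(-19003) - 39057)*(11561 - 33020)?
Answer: 430338786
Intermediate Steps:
(-1*(-19003) - 39057)*(11561 - 33020) = (19003 - 39057)*(-21459) = -20054*(-21459) = 430338786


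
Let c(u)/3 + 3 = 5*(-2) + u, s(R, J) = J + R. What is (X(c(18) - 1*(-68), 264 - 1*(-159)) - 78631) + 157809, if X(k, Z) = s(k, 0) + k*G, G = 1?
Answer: 79344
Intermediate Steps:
c(u) = -39 + 3*u (c(u) = -9 + 3*(5*(-2) + u) = -9 + 3*(-10 + u) = -9 + (-30 + 3*u) = -39 + 3*u)
X(k, Z) = 2*k (X(k, Z) = (0 + k) + k*1 = k + k = 2*k)
(X(c(18) - 1*(-68), 264 - 1*(-159)) - 78631) + 157809 = (2*((-39 + 3*18) - 1*(-68)) - 78631) + 157809 = (2*((-39 + 54) + 68) - 78631) + 157809 = (2*(15 + 68) - 78631) + 157809 = (2*83 - 78631) + 157809 = (166 - 78631) + 157809 = -78465 + 157809 = 79344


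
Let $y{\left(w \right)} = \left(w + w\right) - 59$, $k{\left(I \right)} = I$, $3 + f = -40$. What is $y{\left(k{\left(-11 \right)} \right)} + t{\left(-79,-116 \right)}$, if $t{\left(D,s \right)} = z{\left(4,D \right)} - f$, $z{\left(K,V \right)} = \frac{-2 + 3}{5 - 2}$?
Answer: $- \frac{113}{3} \approx -37.667$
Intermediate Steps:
$f = -43$ ($f = -3 - 40 = -43$)
$y{\left(w \right)} = -59 + 2 w$ ($y{\left(w \right)} = 2 w - 59 = -59 + 2 w$)
$z{\left(K,V \right)} = \frac{1}{3}$ ($z{\left(K,V \right)} = 1 \cdot \frac{1}{3} = \frac{1}{3}$)
$t{\left(D,s \right)} = \frac{130}{3}$ ($t{\left(D,s \right)} = \frac{1}{3} - -43 = \frac{1}{3} + 43 = \frac{130}{3}$)
$y{\left(k{\left(-11 \right)} \right)} + t{\left(-79,-116 \right)} = \left(-59 + 2 \left(-11\right)\right) + \frac{130}{3} = \left(-59 - 22\right) + \frac{130}{3} = -81 + \frac{130}{3} = - \frac{113}{3}$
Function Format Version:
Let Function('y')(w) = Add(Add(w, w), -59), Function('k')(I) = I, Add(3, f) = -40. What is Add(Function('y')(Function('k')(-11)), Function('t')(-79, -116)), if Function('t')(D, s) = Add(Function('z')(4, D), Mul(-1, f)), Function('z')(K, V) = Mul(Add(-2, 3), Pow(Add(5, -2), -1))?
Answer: Rational(-113, 3) ≈ -37.667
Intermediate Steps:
f = -43 (f = Add(-3, -40) = -43)
Function('y')(w) = Add(-59, Mul(2, w)) (Function('y')(w) = Add(Mul(2, w), -59) = Add(-59, Mul(2, w)))
Function('z')(K, V) = Rational(1, 3) (Function('z')(K, V) = Mul(1, Pow(3, -1)) = Mul(1, Rational(1, 3)) = Rational(1, 3))
Function('t')(D, s) = Rational(130, 3) (Function('t')(D, s) = Add(Rational(1, 3), Mul(-1, -43)) = Add(Rational(1, 3), 43) = Rational(130, 3))
Add(Function('y')(Function('k')(-11)), Function('t')(-79, -116)) = Add(Add(-59, Mul(2, -11)), Rational(130, 3)) = Add(Add(-59, -22), Rational(130, 3)) = Add(-81, Rational(130, 3)) = Rational(-113, 3)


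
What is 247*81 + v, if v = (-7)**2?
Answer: 20056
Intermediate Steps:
v = 49
247*81 + v = 247*81 + 49 = 20007 + 49 = 20056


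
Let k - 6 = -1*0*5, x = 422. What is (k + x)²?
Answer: 183184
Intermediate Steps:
k = 6 (k = 6 - 1*0*5 = 6 + 0*5 = 6 + 0 = 6)
(k + x)² = (6 + 422)² = 428² = 183184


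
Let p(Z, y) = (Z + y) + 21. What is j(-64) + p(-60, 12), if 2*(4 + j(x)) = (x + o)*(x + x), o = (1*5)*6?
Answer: 2145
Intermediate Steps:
o = 30 (o = 5*6 = 30)
p(Z, y) = 21 + Z + y
j(x) = -4 + x*(30 + x) (j(x) = -4 + ((x + 30)*(x + x))/2 = -4 + ((30 + x)*(2*x))/2 = -4 + (2*x*(30 + x))/2 = -4 + x*(30 + x))
j(-64) + p(-60, 12) = (-4 + (-64)² + 30*(-64)) + (21 - 60 + 12) = (-4 + 4096 - 1920) - 27 = 2172 - 27 = 2145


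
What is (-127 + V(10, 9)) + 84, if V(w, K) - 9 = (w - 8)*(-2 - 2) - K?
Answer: -51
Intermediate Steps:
V(w, K) = 41 - K - 4*w (V(w, K) = 9 + ((w - 8)*(-2 - 2) - K) = 9 + ((-8 + w)*(-4) - K) = 9 + ((32 - 4*w) - K) = 9 + (32 - K - 4*w) = 41 - K - 4*w)
(-127 + V(10, 9)) + 84 = (-127 + (41 - 1*9 - 4*10)) + 84 = (-127 + (41 - 9 - 40)) + 84 = (-127 - 8) + 84 = -135 + 84 = -51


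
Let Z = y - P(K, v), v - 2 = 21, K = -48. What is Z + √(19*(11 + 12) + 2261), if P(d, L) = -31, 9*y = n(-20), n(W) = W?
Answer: 259/9 + √2698 ≈ 80.720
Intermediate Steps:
v = 23 (v = 2 + 21 = 23)
y = -20/9 (y = (⅑)*(-20) = -20/9 ≈ -2.2222)
Z = 259/9 (Z = -20/9 - 1*(-31) = -20/9 + 31 = 259/9 ≈ 28.778)
Z + √(19*(11 + 12) + 2261) = 259/9 + √(19*(11 + 12) + 2261) = 259/9 + √(19*23 + 2261) = 259/9 + √(437 + 2261) = 259/9 + √2698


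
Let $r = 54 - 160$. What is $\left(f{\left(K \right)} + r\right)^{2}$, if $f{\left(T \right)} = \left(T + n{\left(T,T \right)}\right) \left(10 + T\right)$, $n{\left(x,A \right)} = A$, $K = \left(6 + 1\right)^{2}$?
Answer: $32216976$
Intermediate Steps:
$r = -106$ ($r = 54 - 160 = -106$)
$K = 49$ ($K = 7^{2} = 49$)
$f{\left(T \right)} = 2 T \left(10 + T\right)$ ($f{\left(T \right)} = \left(T + T\right) \left(10 + T\right) = 2 T \left(10 + T\right)$)
$\left(f{\left(K \right)} + r\right)^{2} = \left(2 \cdot 49 \left(10 + 49\right) - 106\right)^{2} = \left(2 \cdot 49 \cdot 59 - 106\right)^{2} = \left(5782 - 106\right)^{2} = 5676^{2} = 32216976$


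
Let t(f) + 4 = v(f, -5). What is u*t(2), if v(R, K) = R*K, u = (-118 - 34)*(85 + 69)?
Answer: 327712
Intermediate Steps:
u = -23408 (u = -152*154 = -23408)
v(R, K) = K*R
t(f) = -4 - 5*f
u*t(2) = -23408*(-4 - 5*2) = -23408*(-4 - 10) = -23408*(-14) = 327712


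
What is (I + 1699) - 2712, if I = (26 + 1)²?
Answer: -284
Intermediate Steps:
I = 729 (I = 27² = 729)
(I + 1699) - 2712 = (729 + 1699) - 2712 = 2428 - 2712 = -284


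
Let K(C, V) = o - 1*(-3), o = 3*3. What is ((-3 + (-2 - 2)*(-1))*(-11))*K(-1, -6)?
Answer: -132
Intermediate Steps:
o = 9
K(C, V) = 12 (K(C, V) = 9 - 1*(-3) = 9 + 3 = 12)
((-3 + (-2 - 2)*(-1))*(-11))*K(-1, -6) = ((-3 + (-2 - 2)*(-1))*(-11))*12 = ((-3 - 4*(-1))*(-11))*12 = ((-3 + 4)*(-11))*12 = (1*(-11))*12 = -11*12 = -132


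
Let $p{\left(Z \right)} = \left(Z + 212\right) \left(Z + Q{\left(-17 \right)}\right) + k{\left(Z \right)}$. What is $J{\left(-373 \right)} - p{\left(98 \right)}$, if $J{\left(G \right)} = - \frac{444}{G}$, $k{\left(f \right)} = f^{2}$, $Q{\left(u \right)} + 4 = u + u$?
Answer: $- \frac{10519648}{373} \approx -28203.0$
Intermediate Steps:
$Q{\left(u \right)} = -4 + 2 u$ ($Q{\left(u \right)} = -4 + \left(u + u\right) = -4 + 2 u$)
$p{\left(Z \right)} = Z^{2} + \left(-38 + Z\right) \left(212 + Z\right)$ ($p{\left(Z \right)} = \left(Z + 212\right) \left(Z + \left(-4 + 2 \left(-17\right)\right)\right) + Z^{2} = \left(212 + Z\right) \left(Z - 38\right) + Z^{2} = \left(212 + Z\right) \left(-38 + Z\right) + Z^{2} = \left(-38 + Z\right) \left(212 + Z\right) + Z^{2} = Z^{2} + \left(-38 + Z\right) \left(212 + Z\right)$)
$J{\left(-373 \right)} - p{\left(98 \right)} = - \frac{444}{-373} - \left(-8056 + 2 \cdot 98^{2} + 174 \cdot 98\right) = \left(-444\right) \left(- \frac{1}{373}\right) - \left(-8056 + 2 \cdot 9604 + 17052\right) = \frac{444}{373} - \left(-8056 + 19208 + 17052\right) = \frac{444}{373} - 28204 = - \frac{10519648}{373}$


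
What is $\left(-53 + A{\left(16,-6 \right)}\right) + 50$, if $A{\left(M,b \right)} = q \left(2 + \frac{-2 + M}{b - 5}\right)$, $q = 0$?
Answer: $-3$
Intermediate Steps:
$A{\left(M,b \right)} = 0$ ($A{\left(M,b \right)} = 0 \left(2 + \frac{-2 + M}{b - 5}\right) = 0 \left(2 + \frac{-2 + M}{-5 + b}\right) = 0$)
$\left(-53 + A{\left(16,-6 \right)}\right) + 50 = \left(-53 + 0\right) + 50 = -53 + 50 = -3$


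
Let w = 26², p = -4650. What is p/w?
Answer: -2325/338 ≈ -6.8787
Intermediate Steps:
w = 676
p/w = -4650/676 = -4650*1/676 = -2325/338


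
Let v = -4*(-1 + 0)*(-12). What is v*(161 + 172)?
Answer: -15984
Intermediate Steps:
v = -48 (v = -4*(-1)*(-12) = 4*(-12) = -48)
v*(161 + 172) = -48*(161 + 172) = -48*333 = -15984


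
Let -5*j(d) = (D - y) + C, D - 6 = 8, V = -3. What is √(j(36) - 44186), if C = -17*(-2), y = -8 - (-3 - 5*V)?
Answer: I*√1104990/5 ≈ 210.24*I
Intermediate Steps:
y = -20 (y = -8 - (-3 - 5*(-3)) = -8 - (-3 + 15) = -8 - 1*12 = -8 - 12 = -20)
D = 14 (D = 6 + 8 = 14)
C = 34
j(d) = -68/5 (j(d) = -((14 - 1*(-20)) + 34)/5 = -((14 + 20) + 34)/5 = -(34 + 34)/5 = -⅕*68 = -68/5)
√(j(36) - 44186) = √(-68/5 - 44186) = √(-220998/5) = I*√1104990/5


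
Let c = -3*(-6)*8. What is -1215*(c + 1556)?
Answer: -2065500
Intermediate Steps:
c = 144 (c = 18*8 = 144)
-1215*(c + 1556) = -1215*(144 + 1556) = -1215*1700 = -2065500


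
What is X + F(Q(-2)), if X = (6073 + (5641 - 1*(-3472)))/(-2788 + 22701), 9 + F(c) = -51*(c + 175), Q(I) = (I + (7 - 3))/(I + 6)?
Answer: -356790675/39826 ≈ -8958.7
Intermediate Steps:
Q(I) = (4 + I)/(6 + I) (Q(I) = (I + 4)/(6 + I) = (4 + I)/(6 + I))
F(c) = -8934 - 51*c (F(c) = -9 - 51*(c + 175) = -9 - 51*(175 + c) = -9 + (-8925 - 51*c) = -8934 - 51*c)
X = 15186/19913 (X = (6073 + (5641 + 3472))/19913 = (6073 + 9113)*(1/19913) = 15186*(1/19913) = 15186/19913 ≈ 0.76262)
X + F(Q(-2)) = 15186/19913 + (-8934 - 51*(4 - 2)/(6 - 2)) = 15186/19913 + (-8934 - 51*2/4) = 15186/19913 + (-8934 - 51*½) = 15186/19913 + (-8934 - 51/2) = 15186/19913 - 17919/2 = -356790675/39826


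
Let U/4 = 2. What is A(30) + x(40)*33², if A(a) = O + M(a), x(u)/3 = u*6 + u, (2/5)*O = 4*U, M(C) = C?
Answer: 914870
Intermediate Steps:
U = 8 (U = 4*2 = 8)
O = 80 (O = 5*(4*8)/2 = (5/2)*32 = 80)
x(u) = 21*u (x(u) = 3*(u*6 + u) = 3*(6*u + u) = 3*(7*u) = 21*u)
A(a) = 80 + a
A(30) + x(40)*33² = (80 + 30) + (21*40)*33² = 110 + 840*1089 = 110 + 914760 = 914870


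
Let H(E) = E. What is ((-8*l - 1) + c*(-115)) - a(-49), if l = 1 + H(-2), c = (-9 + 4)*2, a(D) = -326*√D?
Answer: 1157 + 2282*I ≈ 1157.0 + 2282.0*I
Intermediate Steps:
c = -10 (c = -5*2 = -10)
l = -1 (l = 1 - 2 = -1)
((-8*l - 1) + c*(-115)) - a(-49) = ((-8*(-1) - 1) - 10*(-115)) - (-326)*√(-49) = ((8 - 1) + 1150) - (-326)*7*I = (7 + 1150) - (-2282)*I = 1157 + 2282*I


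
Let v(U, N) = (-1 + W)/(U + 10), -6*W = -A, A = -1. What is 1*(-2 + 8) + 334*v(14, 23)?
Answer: -737/72 ≈ -10.236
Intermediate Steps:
W = -⅙ (W = -(-1)*(-1)/6 = -⅙*1 = -⅙ ≈ -0.16667)
v(U, N) = -7/(6*(10 + U)) (v(U, N) = (-1 - ⅙)/(U + 10) = -7/(6*(10 + U)))
1*(-2 + 8) + 334*v(14, 23) = 1*(-2 + 8) + 334*(-7/(60 + 6*14)) = 1*6 + 334*(-7/(60 + 84)) = 6 + 334*(-7/144) = 6 - 1169/72 = -737/72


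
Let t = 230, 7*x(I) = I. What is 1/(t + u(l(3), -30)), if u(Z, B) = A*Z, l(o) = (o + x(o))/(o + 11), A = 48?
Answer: 49/11846 ≈ 0.0041364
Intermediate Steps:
x(I) = I/7
l(o) = 8*o/(7*(11 + o)) (l(o) = (o + o/7)/(o + 11) = (8*o/7)/(11 + o) = 8*o/(7*(11 + o)))
u(Z, B) = 48*Z
1/(t + u(l(3), -30)) = 1/(230 + 48*((8/7)*3/(11 + 3))) = 1/(230 + 48*((8/7)*3/14)) = 1/(230 + 48*((8/7)*3*(1/14))) = 1/(230 + 48*(12/49)) = 1/(230 + 576/49) = 1/(11846/49) = 49/11846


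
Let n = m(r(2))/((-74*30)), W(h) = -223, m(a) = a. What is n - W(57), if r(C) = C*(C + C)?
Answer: 123763/555 ≈ 223.00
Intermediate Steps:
r(C) = 2*C² (r(C) = C*(2*C) = 2*C²)
n = -2/555 (n = (2*2²)/((-74*30)) = (2*4)/(-2220) = 8*(-1/2220) = -2/555 ≈ -0.0036036)
n - W(57) = -2/555 - 1*(-223) = -2/555 + 223 = 123763/555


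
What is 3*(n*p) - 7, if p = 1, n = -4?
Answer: -19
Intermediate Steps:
3*(n*p) - 7 = 3*(-4*1) - 7 = 3*(-4) - 7 = -12 - 7 = -19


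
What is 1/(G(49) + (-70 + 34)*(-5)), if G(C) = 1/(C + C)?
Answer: 98/17641 ≈ 0.0055552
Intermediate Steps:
G(C) = 1/(2*C)
1/(G(49) + (-70 + 34)*(-5)) = 1/((½)/49 + (-70 + 34)*(-5)) = 1/((½)*(1/49) - 36*(-5)) = 1/(1/98 + 180) = 1/(17641/98) = 98/17641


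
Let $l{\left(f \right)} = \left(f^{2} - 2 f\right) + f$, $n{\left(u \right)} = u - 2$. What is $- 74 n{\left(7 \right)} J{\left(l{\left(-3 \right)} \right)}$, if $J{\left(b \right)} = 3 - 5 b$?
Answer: $21090$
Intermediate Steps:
$n{\left(u \right)} = -2 + u$
$l{\left(f \right)} = f^{2} - f$
$- 74 n{\left(7 \right)} J{\left(l{\left(-3 \right)} \right)} = - 74 \left(-2 + 7\right) \left(3 - 5 \left(- 3 \left(-1 - 3\right)\right)\right) = \left(-74\right) 5 \left(3 - 5 \left(\left(-3\right) \left(-4\right)\right)\right) = - 370 \left(3 - 60\right) = \left(-370\right) \left(-57\right) = 21090$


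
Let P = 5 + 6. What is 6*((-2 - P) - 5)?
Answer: -108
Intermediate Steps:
P = 11
6*((-2 - P) - 5) = 6*((-2 - 1*11) - 5) = 6*((-2 - 11) - 5) = 6*(-13 - 5) = 6*(-18) = -108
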